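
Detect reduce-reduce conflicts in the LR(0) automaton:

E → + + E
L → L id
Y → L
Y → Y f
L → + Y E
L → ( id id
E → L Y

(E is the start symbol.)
No reduce-reduce conflicts

Augment with E' → E and build the canonical LR(0) collection (I0 = CLOSURE({[E' → . E]}), then GOTO on every symbol after a dot until no new states appear). It has 17 states:
  I0: { [E → . + + E], [E → . L Y], [E' → . E], [L → . ( id id], [L → . + Y E], [L → . L id] }  — shift
  I1: { [L → ( . id id] }  — shift
  I2: { [E → + . + E], [L → + . Y E], [L → . ( id id], [L → . + Y E], [L → . L id], [Y → . L], [Y → . Y f] }  — shift
  I3: { [E' → E .] }  — accept
  I4: { [E → L . Y], [L → . ( id id], [L → . + Y E], [L → . L id], [L → L . id], [Y → . L], [Y → . Y f] }  — shift
  I5: { [L → + . Y E], [L → . ( id id], [L → . + Y E], [L → . L id], [Y → . L], [Y → . Y f] }  — shift
  I6: { [L → L . id], [Y → L .] }  — shift, reduce
  I7: { [E → L Y .], [Y → Y . f] }  — shift, reduce
  I8: { [L → L id .] }  — reduce
  I9: { [Y → Y f .] }  — reduce
  I10: { [E → . + + E], [E → . L Y], [L → + Y . E], [L → . ( id id], [L → . + Y E], [L → . L id], [Y → Y . f] }  — shift
  I11: { [L → + Y E .] }  — reduce
  I12: { [E → + + . E], [E → . + + E], [E → . L Y], [L → + . Y E], [L → . ( id id], [L → . + Y E], [L → . L id], [Y → . L], [Y → . Y f] }  — shift
  I13: { [E → + + E .] }  — reduce
  I14: { [E → L . Y], [L → . ( id id], [L → . + Y E], [L → . L id], [L → L . id], [Y → . L], [Y → . Y f], [Y → L .] }  — shift, reduce
  I15: { [L → ( id . id] }  — shift
  I16: { [L → ( id id .] }  — reduce

No state contains more than one complete item.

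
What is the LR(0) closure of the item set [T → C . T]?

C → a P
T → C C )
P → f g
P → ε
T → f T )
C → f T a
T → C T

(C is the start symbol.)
{ [C → . a P], [C → . f T a], [T → . C C )], [T → . C T], [T → . f T )], [T → C . T] }

To compute CLOSURE, for each item [A → α.Bβ] where B is a non-terminal, add [B → .γ] for all productions B → γ; repeat for the newly added items until nothing changes.

Start with: [T → C . T]
  [T → C . T] has the dot before T: add [T → . C C )], [T → . f T )], [T → . C T]
  [T → . C C )] has the dot before C: add [C → . a P], [C → . f T a]
No further items can be added.

CLOSURE = { [C → . a P], [C → . f T a], [T → . C C )], [T → . C T], [T → . f T )], [T → C . T] }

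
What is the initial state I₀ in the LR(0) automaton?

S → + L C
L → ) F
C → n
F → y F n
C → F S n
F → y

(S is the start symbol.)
First, augment the grammar with S' → S
I₀ = CLOSURE({ [S' → . S] }):
  [S' → . S] has the dot before S: add [S → . + L C]
No further items can be added.

I₀ = { [S → . + L C], [S' → . S] }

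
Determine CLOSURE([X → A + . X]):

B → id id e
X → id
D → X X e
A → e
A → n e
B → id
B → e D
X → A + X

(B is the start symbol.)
To compute CLOSURE, for each item [A → α.Bβ] where B is a non-terminal, add [B → .γ] for all productions B → γ; repeat for the newly added items until nothing changes.

Start with: [X → A + . X]
  [X → A + . X] has the dot before X: add [X → . id], [X → . A + X]
  [X → . A + X] has the dot before A: add [A → . e], [A → . n e]
No further items can be added.

CLOSURE = { [A → . e], [A → . n e], [X → . A + X], [X → . id], [X → A + . X] }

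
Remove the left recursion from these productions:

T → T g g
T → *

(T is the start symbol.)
T is directly left-recursive. The standard transformation for
  A → A α₁ | ... | A α_m | β₁ | ... | β_n
is
  A  → β₁ A' | ... | β_n A'
  A' → α₁ A' | ... | α_m A' | ε

T → * becomes T → * T'
T → T g g becomes T' → g g T'
Add T' → ε

Resulting grammar:
T → * T'
T' → g g T'
T' → ε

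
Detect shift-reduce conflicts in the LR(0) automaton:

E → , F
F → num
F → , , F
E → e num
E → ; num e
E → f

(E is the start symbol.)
A shift-reduce conflict occurs when an LR(0) state has both:
  - a complete (reduce) item [A → α .] (dot at the end), and
  - a shift item [B → β . c γ] (dot before a terminal).

Augment with E' → E and build the canonical LR(0) collection (I0 = CLOSURE({[E' → . E]}), then GOTO on every symbol after a dot until no new states appear). It has 14 states:
  I0: { [E → . , F], [E → . ; num e], [E → . e num], [E → . f], [E' → . E] }  — shift
  I1: { [E → , . F], [F → . , , F], [F → . num] }  — shift
  I2: { [E → ; . num e] }  — shift
  I3: { [E' → E .] }  — accept
  I4: { [E → e . num] }  — shift
  I5: { [E → f .] }  — reduce
  I6: { [E → e num .] }  — reduce
  I7: { [E → ; num . e] }  — shift
  I8: { [E → ; num e .] }  — reduce
  I9: { [F → , . , F] }  — shift
  I10: { [E → , F .] }  — reduce
  I11: { [F → num .] }  — reduce
  I12: { [F → , , . F], [F → . , , F], [F → . num] }  — shift
  I13: { [F → , , F .] }  — reduce

No state contains both a complete item and a shift item.

Answer: No shift-reduce conflicts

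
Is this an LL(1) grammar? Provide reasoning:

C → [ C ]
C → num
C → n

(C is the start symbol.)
Yes, the grammar is LL(1).

A grammar is LL(1) if for each non-terminal N with multiple productions, the predict sets of those productions are pairwise disjoint, where PREDICT(N → α) = (FIRST(α) \ {ε}) ∪ (FOLLOW(N) if α ⇒* ε).

For C:
  PREDICT(C → '[' C ']') = { '[' }
  PREDICT(C → num) = { 'num' }
  PREDICT(C → n) = { 'n' }

All predict sets are disjoint. The grammar IS LL(1).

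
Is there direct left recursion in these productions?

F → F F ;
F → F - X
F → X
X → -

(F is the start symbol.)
Yes, F is left-recursive

Direct left recursion occurs when N → N α for some non-terminal N (the right-hand side begins with the left-hand side itself).

F → F F ;: LEFT RECURSIVE (starts with F)
F → F - X: LEFT RECURSIVE (starts with F)
F → X: starts with X
X → -: starts with '-'

The grammar has direct left recursion on: F.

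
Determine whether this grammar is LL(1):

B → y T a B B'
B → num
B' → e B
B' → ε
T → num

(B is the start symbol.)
No. Predict set conflict for B': { 'e' }

A grammar is LL(1) if for each non-terminal N with multiple productions, the predict sets of those productions are pairwise disjoint, where PREDICT(N → α) = (FIRST(α) \ {ε}) ∪ (FOLLOW(N) if α ⇒* ε).

Relevant sets:
  FOLLOW(B') = { $, 'e' }

For B:
  PREDICT(B → y T a B B') = { 'y' }
  PREDICT(B → num) = { 'num' }
For B':
  PREDICT(B' → e B) = { 'e' }
  PREDICT(B' → ε) = { $, 'e' }
T has a single production, so nothing to check there.

Conflict found: Predict set conflict for B': { 'e' }
The grammar is NOT LL(1).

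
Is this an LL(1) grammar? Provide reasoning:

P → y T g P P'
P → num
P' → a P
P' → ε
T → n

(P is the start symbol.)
Relevant sets:
  FOLLOW(P') = { $, 'a' }

For P:
  PREDICT(P → y T g P P') = { 'y' }
  PREDICT(P → num) = { 'num' }
For P':
  PREDICT(P' → a P) = { 'a' }
  PREDICT(P' → ε) = { $, 'a' }
T has a single production, so nothing to check there.

Conflict found: Predict set conflict for P': { 'a' }
The grammar is NOT LL(1).

Answer: No. Predict set conflict for P': { 'a' }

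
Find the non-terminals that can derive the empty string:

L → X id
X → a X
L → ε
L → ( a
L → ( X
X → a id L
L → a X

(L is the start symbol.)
ε-productions: L → ε
So L is immediately nullable.
No further non-terminal can be added: every production for the remaining non-terminals contains a terminal or a non-nullable non-terminal.
Nullable = { 'L' }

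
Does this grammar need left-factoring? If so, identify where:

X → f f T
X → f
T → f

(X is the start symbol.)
Left-factoring is needed when two productions for the same non-terminal
share a common prefix on the right-hand side.

Productions for X:
  X → f f T
  X → f

Found common prefix 'f' in productions for X

Answer: Yes, X has productions with common prefix 'f'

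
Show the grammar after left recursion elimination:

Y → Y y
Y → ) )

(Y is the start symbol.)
Y is directly left-recursive. The standard transformation for
  A → A α₁ | ... | A α_m | β₁ | ... | β_n
is
  A  → β₁ A' | ... | β_n A'
  A' → α₁ A' | ... | α_m A' | ε

Y → ) ) becomes Y → ) ) Y'
Y → Y y becomes Y' → y Y'
Add Y' → ε

Resulting grammar:
Y → ) ) Y'
Y' → y Y'
Y' → ε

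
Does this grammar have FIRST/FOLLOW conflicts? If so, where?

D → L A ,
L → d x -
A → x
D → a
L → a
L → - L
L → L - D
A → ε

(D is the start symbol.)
No FIRST/FOLLOW conflicts.

Nullable non-terminals: A.

A: nullable alternative(s) A → ε; FOLLOW(A) = { ',' }
  A → x: FIRST \ {ε} = { 'x' } — disjoint from FOLLOW(A)
  A → ε: FIRST \ {ε} = { } — this is the only nullable alternative, skip

D, L have no nullable alternative, so no FIRST/FOLLOW check is needed there.

No FIRST/FOLLOW conflicts found.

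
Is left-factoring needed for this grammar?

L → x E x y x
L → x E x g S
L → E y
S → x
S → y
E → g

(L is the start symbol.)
Left-factoring is needed when two productions for the same non-terminal
share a common prefix on the right-hand side.

Productions for L:
  L → x E x y x
  L → x E x g S
  L → E y
Productions for S:
  S → x
  S → y

Found common prefix 'x E x' in productions for L

Answer: Yes, L has productions with common prefix 'x E x'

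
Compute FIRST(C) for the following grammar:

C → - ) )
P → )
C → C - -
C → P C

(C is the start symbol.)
{ ')', '-' }

To compute FIRST(C), examine every production with C on the left-hand side, reading each right-hand side left to right until a non-nullable symbol is reached.

FIRST sets of the other non-terminals involved (by the same procedure, iterated to a fixed point):
  FIRST(P) = { ')' }

From C → - ) ):
  - '-' is a terminal: add '-' and stop
From C → C - -:
  - C is the symbol being defined: contributes nothing new
    C is not nullable, so stop
From C → P C:
  - P is a non-terminal: add FIRST(P) \ {ε} = { ')' }
    P is not nullable, so stop

Collecting: FIRST(C) = { ')', '-' }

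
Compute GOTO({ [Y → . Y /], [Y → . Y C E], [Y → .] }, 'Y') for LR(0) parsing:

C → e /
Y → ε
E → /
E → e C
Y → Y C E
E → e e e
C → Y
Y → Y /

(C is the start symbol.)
{ [C → . Y], [C → . e /], [Y → . Y /], [Y → . Y C E], [Y → .], [Y → Y . /], [Y → Y . C E] }

GOTO(I, 'Y') = CLOSURE({ [A → αX.β] : [A → α.Xβ] ∈ I, X = 'Y' })

Items with dot before 'Y', with the dot advanced:
  [Y → . Y /] → [Y → Y . /]
  [Y → . Y C E] → [Y → Y . C E]
Closure of the advanced items:
  [Y → Y . C E] has the dot before C: add [C → . e /], [C → . Y]
  [C → . Y] has the dot before Y: add [Y → .], [Y → . Y C E], [Y → . Y /]

GOTO = { [C → . Y], [C → . e /], [Y → . Y /], [Y → . Y C E], [Y → .], [Y → Y . /], [Y → Y . C E] }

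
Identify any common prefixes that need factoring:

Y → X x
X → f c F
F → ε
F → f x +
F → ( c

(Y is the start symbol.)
Left-factoring is needed when two productions for the same non-terminal
share a common prefix on the right-hand side.

Productions for F:
  F → ε
  F → f x +
  F → ( c

No common prefixes found.

Answer: No, left-factoring is not needed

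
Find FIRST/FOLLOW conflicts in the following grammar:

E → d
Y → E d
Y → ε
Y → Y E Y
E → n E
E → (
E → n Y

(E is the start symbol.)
Nullable non-terminals: Y.
FIRST sets used below: FIRST(E) = { '(', 'd', 'n' }, FIRST(Y) = { '(', 'd', 'n', ε }

Y: nullable alternative(s) Y → ε; FOLLOW(Y) = { $, '(', 'd', 'n' }
  Y → E d: FIRST \ {ε} = { '(', 'd', 'n' } — overlaps FOLLOW(Y) on { '(', 'd', 'n' }: CONFLICT
  Y → ε: FIRST \ {ε} = { } — this is the only nullable alternative, skip
  Y → Y E Y: FIRST \ {ε} = { '(', 'd', 'n' } — overlaps FOLLOW(Y) on { '(', 'd', 'n' }: CONFLICT

E has no nullable alternative, so no FIRST/FOLLOW check is needed there.

So the grammar has 2 FIRST/FOLLOW conflicts (marked CONFLICT above).

Answer: Yes. Y → E d with FOLLOW(Y) on { '(', 'd', 'n' }; Y → Y E Y with FOLLOW(Y) on { '(', 'd', 'n' }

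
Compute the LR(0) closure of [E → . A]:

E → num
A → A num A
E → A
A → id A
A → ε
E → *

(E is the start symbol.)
{ [A → . A num A], [A → . id A], [A → .], [E → . A] }

To compute CLOSURE, for each item [A → α.Bβ] where B is a non-terminal, add [B → .γ] for all productions B → γ; repeat for the newly added items until nothing changes.

Start with: [E → . A]
  [E → . A] has the dot before A: add [A → . A num A], [A → . id A], [A → .]
No further items can be added.

CLOSURE = { [A → . A num A], [A → . id A], [A → .], [E → . A] }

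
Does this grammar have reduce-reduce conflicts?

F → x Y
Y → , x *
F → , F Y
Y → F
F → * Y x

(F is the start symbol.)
A reduce-reduce conflict occurs when an LR(0) state has two complete items [A → α .] and [B → β .] — both call for a reduction, and with no lookahead the parser cannot choose between them.

Augment with F' → F and build the canonical LR(0) collection (I0 = CLOSURE({[F' → . F]}), then GOTO on every symbol after a dot until no new states appear). It has 14 states:
  I0: { [F → . * Y x], [F → . , F Y], [F → . x Y], [F' → . F] }  — shift
  I1: { [F → * . Y x], [F → . * Y x], [F → . , F Y], [F → . x Y], [Y → . , x *], [Y → . F] }  — shift
  I2: { [F → , . F Y], [F → . * Y x], [F → . , F Y], [F → . x Y] }  — shift
  I3: { [F' → F .] }  — accept
  I4: { [F → . * Y x], [F → . , F Y], [F → . x Y], [F → x . Y], [Y → . , x *], [Y → . F] }  — shift
  I5: { [F → , . F Y], [F → . * Y x], [F → . , F Y], [F → . x Y], [Y → , . x *] }  — shift
  I6: { [Y → F .] }  — reduce
  I7: { [F → x Y .] }  — reduce
  I8: { [F → , F . Y], [F → . * Y x], [F → . , F Y], [F → . x Y], [Y → . , x *], [Y → . F] }  — shift
  I9: { [F → . * Y x], [F → . , F Y], [F → . x Y], [F → x . Y], [Y → , x . *], [Y → . , x *], [Y → . F] }  — shift
  I10: { [F → * . Y x], [F → . * Y x], [F → . , F Y], [F → . x Y], [Y → , x * .], [Y → . , x *], [Y → . F] }  — shift, reduce
  I11: { [F → * Y . x] }  — shift
  I12: { [F → * Y x .] }  — reduce
  I13: { [F → , F Y .] }  — reduce

No state contains more than one complete item.

Answer: No reduce-reduce conflicts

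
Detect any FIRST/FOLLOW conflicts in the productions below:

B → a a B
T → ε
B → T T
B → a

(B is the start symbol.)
No FIRST/FOLLOW conflicts.

A FIRST/FOLLOW conflict occurs when a non-terminal N has a nullable alternative N → β (β ⇒* ε) and another alternative N → α with FIRST(α) ∩ FOLLOW(N) ≠ ∅: on such a lookahead the parser cannot decide between expanding α and letting N vanish via β.

Nullable non-terminals: B, T.
FIRST sets used below: FIRST(T) = { ε }

B: nullable alternative(s) B → T T; FOLLOW(B) = { $ }
  B → a a B: FIRST \ {ε} = { 'a' } — disjoint from FOLLOW(B)
  B → T T: FIRST \ {ε} = { } — this is the only nullable alternative, skip
  B → a: FIRST \ {ε} = { 'a' } — disjoint from FOLLOW(B)
T has a nullable alternative but only one production, so nothing to check.

No FIRST/FOLLOW conflicts found.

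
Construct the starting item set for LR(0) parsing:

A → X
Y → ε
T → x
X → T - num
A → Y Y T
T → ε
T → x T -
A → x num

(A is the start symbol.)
{ [A → . X], [A → . Y Y T], [A → . x num], [A' → . A], [T → . x T -], [T → . x], [T → .], [X → . T - num], [Y → .] }

First, augment the grammar with A' → A
I₀ = CLOSURE({ [A' → . A] }):
  [A' → . A] has the dot before A: add [A → . X], [A → . Y Y T], [A → . x num]
  [A → . X] has the dot before X: add [X → . T - num]
  [A → . Y Y T] has the dot before Y: add [Y → .]
  [X → . T - num] has the dot before T: add [T → . x], [T → .], [T → . x T -]
No further items can be added.

I₀ = { [A → . X], [A → . Y Y T], [A → . x num], [A' → . A], [T → . x T -], [T → . x], [T → .], [X → . T - num], [Y → .] }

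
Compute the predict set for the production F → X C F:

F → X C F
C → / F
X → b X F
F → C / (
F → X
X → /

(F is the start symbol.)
{ '/', 'b' }

PREDICT(F → X C F) = (FIRST(RHS) \ {ε}) ∪ (FOLLOW(F) if ε ∈ FIRST(RHS), i.e. RHS ⇒* ε)
FIRST(X) = { '/', 'b' }
FIRST(X C F) = { '/', 'b' }
ε ∉ FIRST(X C F), so FOLLOW(F) is not added.
PREDICT(F → X C F) = { '/', 'b' }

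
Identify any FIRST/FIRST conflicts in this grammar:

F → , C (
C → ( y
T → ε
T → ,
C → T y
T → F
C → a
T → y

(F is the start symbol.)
Yes. T → ',' / T → F on { ',' }

A FIRST/FIRST conflict occurs when two productions N → α and N → β for the same non-terminal have FIRST(α) ∩ FIRST(β) ≠ ∅ (with ε ∈ FIRST of a nullable right-hand side, so two nullable alternatives also conflict).

FIRST sets of the non-terminals at (or reachable through a nullable prefix from) the front of some alternative:
  FIRST(T) = { ',', 'y', ε }
  FIRST(F) = { ',' }

Productions for C:
  C → ( y: FIRST = { '(' }
  C → T y: FIRST = { ',', 'y' }
  C → a: FIRST = { 'a' }
Productions for T:
  T → ε: FIRST = { ε }
  T → ,: FIRST = { ',' }
  T → F: FIRST = { ',' }
  T → y: FIRST = { 'y' }
F has only one production, so no FIRST/FIRST conflict is possible there.

Conflict for T: T → , and T → F
  Overlap: { ',' }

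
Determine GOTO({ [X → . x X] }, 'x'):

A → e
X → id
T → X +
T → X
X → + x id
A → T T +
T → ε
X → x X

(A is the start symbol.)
{ [X → . + x id], [X → . id], [X → . x X], [X → x . X] }

GOTO(I, 'x') = CLOSURE({ [A → αX.β] : [A → α.Xβ] ∈ I, X = 'x' })

Items with dot before 'x', with the dot advanced:
  [X → . x X] → [X → x . X]
Closure of the advanced items:
  [X → x . X] has the dot before X: add [X → . id], [X → . + x id], [X → . x X]

GOTO = { [X → . + x id], [X → . id], [X → . x X], [X → x . X] }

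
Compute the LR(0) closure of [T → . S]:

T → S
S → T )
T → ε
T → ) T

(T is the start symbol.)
{ [S → . T )], [T → . ) T], [T → . S], [T → .] }

Start with: [T → . S]
  [T → . S] has the dot before S: add [S → . T )]
  [S → . T )] has the dot before T: add [T → .], [T → . ) T]
No further items can be added.

CLOSURE = { [S → . T )], [T → . ) T], [T → . S], [T → .] }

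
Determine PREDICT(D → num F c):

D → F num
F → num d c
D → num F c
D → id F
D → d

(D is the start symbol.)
PREDICT(D → num F c) = (FIRST(RHS) \ {ε}) ∪ (FOLLOW(D) if ε ∈ FIRST(RHS), i.e. RHS ⇒* ε)
FIRST(num F c) = { 'num' }
ε ∉ FIRST(num F c), so FOLLOW(D) is not added.
PREDICT(D → num F c) = { 'num' }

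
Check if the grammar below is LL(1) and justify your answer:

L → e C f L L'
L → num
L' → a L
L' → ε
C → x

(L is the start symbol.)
No. Predict set conflict for L': { 'a' }

Relevant sets:
  FOLLOW(L') = { $, 'a' }

For L:
  PREDICT(L → e C f L L') = { 'e' }
  PREDICT(L → num) = { 'num' }
For L':
  PREDICT(L' → a L) = { 'a' }
  PREDICT(L' → ε) = { $, 'a' }
C has a single production, so nothing to check there.

Conflict found: Predict set conflict for L': { 'a' }
The grammar is NOT LL(1).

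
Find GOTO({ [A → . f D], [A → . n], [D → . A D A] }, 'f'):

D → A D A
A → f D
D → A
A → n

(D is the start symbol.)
{ [A → . f D], [A → . n], [A → f . D], [D → . A D A], [D → . A] }

GOTO(I, 'f') = CLOSURE({ [A → αX.β] : [A → α.Xβ] ∈ I, X = 'f' })

Items with dot before 'f', with the dot advanced:
  [A → . f D] → [A → f . D]
Closure of the advanced items:
  [A → f . D] has the dot before D: add [D → . A D A], [D → . A]
  [D → . A D A] has the dot before A: add [A → . f D], [A → . n]

GOTO = { [A → . f D], [A → . n], [A → f . D], [D → . A D A], [D → . A] }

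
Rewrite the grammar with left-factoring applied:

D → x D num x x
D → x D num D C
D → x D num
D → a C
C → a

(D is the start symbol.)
D → x D num D'
D' → x x
D' → D C
D' → ε
D → a C
C → a

Left-factoring transforms A → αβ₁ | αβ₂ into A → αA' and A' → β₁ | β₂
(α is the longest common prefix among the alternatives). Repeat until
no nonterminal has two alternatives with a common prefix.

Round 1: D has alternatives sharing prefix 'x D num'. Introduce D': D → x D num D'
  Add: D' → x x
  Add: D' → D C
  Add: D' → ε

No remaining common prefixes — done.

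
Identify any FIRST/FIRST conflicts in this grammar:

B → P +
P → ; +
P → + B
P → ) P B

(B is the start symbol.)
Productions for P:
  P → ; +: FIRST = { ';' }
  P → + B: FIRST = { '+' }
  P → ) P B: FIRST = { ')' }
B has only one production, so no FIRST/FIRST conflict is possible there.

All alternatives of each non-terminal have pairwise disjoint FIRST sets.

Answer: No FIRST/FIRST conflicts.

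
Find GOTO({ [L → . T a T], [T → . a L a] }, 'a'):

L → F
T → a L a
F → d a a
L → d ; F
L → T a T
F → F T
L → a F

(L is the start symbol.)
{ [F → . F T], [F → . d a a], [L → . F], [L → . T a T], [L → . a F], [L → . d ; F], [T → . a L a], [T → a . L a] }

GOTO(I, 'a') = CLOSURE({ [A → αX.β] : [A → α.Xβ] ∈ I, X = 'a' })

Items with dot before 'a', with the dot advanced:
  [T → . a L a] → [T → a . L a]
Closure of the advanced items:
  [T → a . L a] has the dot before L: add [L → . F], [L → . d ; F], [L → . T a T], [L → . a F]
  [L → . F] has the dot before F: add [F → . d a a], [F → . F T]
  [L → . T a T] has the dot before T: add [T → . a L a]

GOTO = { [F → . F T], [F → . d a a], [L → . F], [L → . T a T], [L → . a F], [L → . d ; F], [T → . a L a], [T → a . L a] }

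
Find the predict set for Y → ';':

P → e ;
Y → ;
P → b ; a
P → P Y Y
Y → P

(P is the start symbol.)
{ ';' }

PREDICT(Y → ';') = (FIRST(RHS) \ {ε}) ∪ (FOLLOW(Y) if ε ∈ FIRST(RHS), i.e. RHS ⇒* ε)
FIRST(';') = { ';' }
ε ∉ FIRST(';'), so FOLLOW(Y) is not added.
PREDICT(Y → ';') = { ';' }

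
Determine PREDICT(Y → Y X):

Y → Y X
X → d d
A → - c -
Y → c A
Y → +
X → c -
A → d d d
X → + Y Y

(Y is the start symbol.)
{ '+', 'c' }

PREDICT(Y → Y X) = (FIRST(RHS) \ {ε}) ∪ (FOLLOW(Y) if ε ∈ FIRST(RHS), i.e. RHS ⇒* ε)
FIRST(Y) = { '+', 'c' }
FIRST(Y X) = { '+', 'c' }
ε ∉ FIRST(Y X), so FOLLOW(Y) is not added.
PREDICT(Y → Y X) = { '+', 'c' }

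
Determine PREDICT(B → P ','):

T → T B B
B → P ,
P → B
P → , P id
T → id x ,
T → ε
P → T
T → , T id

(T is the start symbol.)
PREDICT(B → P ',') = (FIRST(RHS) \ {ε}) ∪ (FOLLOW(B) if ε ∈ FIRST(RHS), i.e. RHS ⇒* ε)
FIRST(P) = { ',', 'id', ε }
FIRST(P ',') = { ',', 'id' }
ε ∉ FIRST(P ','), so FOLLOW(B) is not added.
PREDICT(B → P ',') = { ',', 'id' }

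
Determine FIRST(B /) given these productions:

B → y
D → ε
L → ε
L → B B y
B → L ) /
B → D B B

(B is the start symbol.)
{ ')', 'y' }

FIRST sets of the non-terminals involved (from the grammar, by fixed-point iteration):
  FIRST(B) = { ')', 'y' }

To compute FIRST(B /), process the symbols left to right:
Symbol B is a non-terminal. Add FIRST(B) \ {ε} = { ')', 'y' }
B is not nullable (ε ∉ FIRST(B)), so stop here.
FIRST(B /) = { ')', 'y' }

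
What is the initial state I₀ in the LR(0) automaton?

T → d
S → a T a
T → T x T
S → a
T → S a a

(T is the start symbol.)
First, augment the grammar with T' → T
I₀ = CLOSURE({ [T' → . T] }):
  [T' → . T] has the dot before T: add [T → . d], [T → . T x T], [T → . S a a]
  [T → . S a a] has the dot before S: add [S → . a T a], [S → . a]
No further items can be added.

I₀ = { [S → . a T a], [S → . a], [T → . S a a], [T → . T x T], [T → . d], [T' → . T] }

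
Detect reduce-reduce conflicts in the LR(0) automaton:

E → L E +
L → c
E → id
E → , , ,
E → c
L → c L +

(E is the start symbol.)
A reduce-reduce conflict occurs when an LR(0) state has two complete items [A → α .] and [B → β .] — both call for a reduction, and with no lookahead the parser cannot choose between them.

Augment with E' → E and build the canonical LR(0) collection (I0 = CLOSURE({[E' → . E]}), then GOTO on every symbol after a dot until no new states appear). It has 13 states:
  I0: { [E → . , , ,], [E → . L E +], [E → . c], [E → . id], [E' → . E], [L → . c L +], [L → . c] }  — shift
  I1: { [E → , . , ,] }  — shift
  I2: { [E' → E .] }  — accept
  I3: { [E → . , , ,], [E → . L E +], [E → . c], [E → . id], [E → L . E +], [L → . c L +], [L → . c] }  — shift
  I4: { [E → c .], [L → . c L +], [L → . c], [L → c . L +], [L → c .] }  — shift, 2 reduces
  I5: { [E → id .] }  — reduce
  I6: { [L → c L . +] }  — shift
  I7: { [L → . c L +], [L → . c], [L → c . L +], [L → c .] }  — shift, reduce
  I8: { [L → c L + .] }  — reduce
  I9: { [E → L E . +] }  — shift
  I10: { [E → L E + .] }  — reduce
  I11: { [E → , , . ,] }  — shift
  I12: { [E → , , , .] }  — reduce

I4 contains complete items [E → c .], [L → c .] — reduce-reduce conflict.

Answer: Yes — I4: [E → c .] vs [L → c .]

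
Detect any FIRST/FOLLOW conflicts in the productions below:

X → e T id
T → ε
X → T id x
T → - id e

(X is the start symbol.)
A FIRST/FOLLOW conflict occurs when a non-terminal N has a nullable alternative N → β (β ⇒* ε) and another alternative N → α with FIRST(α) ∩ FOLLOW(N) ≠ ∅: on such a lookahead the parser cannot decide between expanding α and letting N vanish via β.

Nullable non-terminals: T.

T: nullable alternative(s) T → ε; FOLLOW(T) = { 'id' }
  T → ε: FIRST \ {ε} = { } — this is the only nullable alternative, skip
  T → - id e: FIRST \ {ε} = { '-' } — disjoint from FOLLOW(T)

X has no nullable alternative, so no FIRST/FOLLOW check is needed there.

No FIRST/FOLLOW conflicts found.

Answer: No FIRST/FOLLOW conflicts.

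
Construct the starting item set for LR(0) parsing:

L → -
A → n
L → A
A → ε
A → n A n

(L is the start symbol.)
{ [A → . n A n], [A → . n], [A → .], [L → . -], [L → . A], [L' → . L] }

First, augment the grammar with L' → L
I₀ = CLOSURE({ [L' → . L] }):
  [L' → . L] has the dot before L: add [L → . -], [L → . A]
  [L → . A] has the dot before A: add [A → . n], [A → .], [A → . n A n]
No further items can be added.

I₀ = { [A → . n A n], [A → . n], [A → .], [L → . -], [L → . A], [L' → . L] }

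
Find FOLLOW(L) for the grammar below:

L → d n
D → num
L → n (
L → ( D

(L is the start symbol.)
L is the start symbol, so $ ∈ FOLLOW(L).
L does not occur on any right-hand side.

Taking the union: FOLLOW(L) = { $ }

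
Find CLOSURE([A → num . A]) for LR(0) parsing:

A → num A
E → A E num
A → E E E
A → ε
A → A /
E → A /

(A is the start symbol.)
{ [A → . A /], [A → . E E E], [A → . num A], [A → .], [A → num . A], [E → . A /], [E → . A E num] }

Start with: [A → num . A]
  [A → num . A] has the dot before A: add [A → . num A], [A → . E E E], [A → .], [A → . A /]
  [A → . E E E] has the dot before E: add [E → . A E num], [E → . A /]
No further items can be added.

CLOSURE = { [A → . A /], [A → . E E E], [A → . num A], [A → .], [A → num . A], [E → . A /], [E → . A E num] }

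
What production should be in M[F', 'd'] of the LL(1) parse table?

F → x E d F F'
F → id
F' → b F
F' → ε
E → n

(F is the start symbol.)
To find M[F', 'd'], we find productions for F' where 'd' is in the predict set (PREDICT(N → α) = (FIRST(α) \ {ε}) ∪ (FOLLOW(N) if α ⇒* ε)).

Relevant sets:
  FOLLOW(F') = { $, 'b' }

F' → b F: PREDICT = { 'b' }
F' → ε: PREDICT = { $, 'b' }

M[F', 'd'] is empty (no production applies)

Answer: Empty (error entry)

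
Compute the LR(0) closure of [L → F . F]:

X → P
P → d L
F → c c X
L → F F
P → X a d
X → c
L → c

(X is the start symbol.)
To compute CLOSURE, for each item [A → α.Bβ] where B is a non-terminal, add [B → .γ] for all productions B → γ; repeat for the newly added items until nothing changes.

Start with: [L → F . F]
  [L → F . F] has the dot before F: add [F → . c c X]
No further items can be added.

CLOSURE = { [F → . c c X], [L → F . F] }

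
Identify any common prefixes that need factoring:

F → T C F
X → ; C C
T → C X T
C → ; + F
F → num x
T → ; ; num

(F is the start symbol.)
Left-factoring is needed when two productions for the same non-terminal
share a common prefix on the right-hand side.

Productions for F:
  F → T C F
  F → num x
Productions for T:
  T → C X T
  T → ; ; num

No common prefixes found.

Answer: No, left-factoring is not needed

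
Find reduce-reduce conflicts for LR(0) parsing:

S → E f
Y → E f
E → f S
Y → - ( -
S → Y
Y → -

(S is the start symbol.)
Yes — I7: [S → E f .] vs [Y → E f .]

A reduce-reduce conflict occurs when an LR(0) state has two complete items [A → α .] and [B → β .] — both call for a reduction, and with no lookahead the parser cannot choose between them.

Augment with S' → S and build the canonical LR(0) collection (I0 = CLOSURE({[S' → . S]}), then GOTO on every symbol after a dot until no new states appear). It has 10 states:
  I0: { [E → . f S], [S → . E f], [S → . Y], [S' → . S], [Y → . - ( -], [Y → . -], [Y → . E f] }  — shift
  I1: { [Y → - . ( -], [Y → - .] }  — shift, reduce
  I2: { [S → E . f], [Y → E . f] }  — shift
  I3: { [S' → S .] }  — accept
  I4: { [S → Y .] }  — reduce
  I5: { [E → . f S], [E → f . S], [S → . E f], [S → . Y], [Y → . - ( -], [Y → . -], [Y → . E f] }  — shift
  I6: { [E → f S .] }  — reduce
  I7: { [S → E f .], [Y → E f .] }  — 2 reduces
  I8: { [Y → - ( . -] }  — shift
  I9: { [Y → - ( - .] }  — reduce

I7 contains complete items [S → E f .], [Y → E f .] — reduce-reduce conflict.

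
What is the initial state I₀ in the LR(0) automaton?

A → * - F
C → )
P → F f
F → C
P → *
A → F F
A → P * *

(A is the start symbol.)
{ [A → . * - F], [A → . F F], [A → . P * *], [A' → . A], [C → . )], [F → . C], [P → . *], [P → . F f] }

First, augment the grammar with A' → A
I₀ = CLOSURE({ [A' → . A] }):
  [A' → . A] has the dot before A: add [A → . * - F], [A → . F F], [A → . P * *]
  [A → . F F] has the dot before F: add [F → . C]
  [A → . P * *] has the dot before P: add [P → . F f], [P → . *]
  [F → . C] has the dot before C: add [C → . )]
No further items can be added.

I₀ = { [A → . * - F], [A → . F F], [A → . P * *], [A' → . A], [C → . )], [F → . C], [P → . *], [P → . F f] }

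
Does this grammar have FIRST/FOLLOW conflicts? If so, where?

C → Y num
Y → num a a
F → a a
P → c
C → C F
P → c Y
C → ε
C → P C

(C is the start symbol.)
Yes. C → C F with FOLLOW(C) on { 'a' }

A FIRST/FOLLOW conflict occurs when a non-terminal N has a nullable alternative N → β (β ⇒* ε) and another alternative N → α with FIRST(α) ∩ FOLLOW(N) ≠ ∅: on such a lookahead the parser cannot decide between expanding α and letting N vanish via β.

Nullable non-terminals: C.
FIRST sets used below: FIRST(Y) = { 'num' }, FIRST(C) = { 'a', 'c', 'num', ε }, FIRST(F) = { 'a' }, FIRST(P) = { 'c' }

C: nullable alternative(s) C → ε; FOLLOW(C) = { $, 'a' }
  C → Y num: FIRST \ {ε} = { 'num' } — disjoint from FOLLOW(C)
  C → C F: FIRST \ {ε} = { 'a', 'c', 'num' } — overlaps FOLLOW(C) on { 'a' }: CONFLICT
  C → ε: FIRST \ {ε} = { } — this is the only nullable alternative, skip
  C → P C: FIRST \ {ε} = { 'c' } — disjoint from FOLLOW(C)

F, P, Y have no nullable alternative, so no FIRST/FOLLOW check is needed there.

So the grammar has 1 FIRST/FOLLOW conflict (marked CONFLICT above).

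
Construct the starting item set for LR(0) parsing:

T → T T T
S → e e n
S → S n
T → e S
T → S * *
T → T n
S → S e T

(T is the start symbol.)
{ [S → . S e T], [S → . S n], [S → . e e n], [T → . S * *], [T → . T T T], [T → . T n], [T → . e S], [T' → . T] }

First, augment the grammar with T' → T
I₀ = CLOSURE({ [T' → . T] }):
  [T' → . T] has the dot before T: add [T → . T T T], [T → . e S], [T → . S * *], [T → . T n]
  [T → . S * *] has the dot before S: add [S → . e e n], [S → . S n], [S → . S e T]
No further items can be added.

I₀ = { [S → . S e T], [S → . S n], [S → . e e n], [T → . S * *], [T → . T T T], [T → . T n], [T → . e S], [T' → . T] }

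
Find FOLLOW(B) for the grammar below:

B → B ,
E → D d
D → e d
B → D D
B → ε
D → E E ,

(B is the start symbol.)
{ $, ',' }

B is the start symbol, so $ ∈ FOLLOW(B).
In B → B ,: B is followed by ',', add FIRST(',') \ {ε} = { ',' }

Taking the union: FOLLOW(B) = { $, ',' }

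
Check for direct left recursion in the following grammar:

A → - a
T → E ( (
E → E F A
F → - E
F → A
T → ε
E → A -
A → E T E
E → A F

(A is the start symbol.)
A → - a: starts with '-'
T → E ( (: starts with E
E → E F A: LEFT RECURSIVE (starts with E)
F → - E: starts with '-'
F → A: starts with A
T → ε: starts with ε
E → A -: starts with A
A → E T E: starts with E
E → A F: starts with A

The grammar has direct left recursion on: E.

Answer: Yes, E is left-recursive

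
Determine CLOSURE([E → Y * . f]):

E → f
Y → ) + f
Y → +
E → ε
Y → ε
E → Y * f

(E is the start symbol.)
Start with: [E → Y * . f]
The dot precedes the terminal f, so nothing is added.

CLOSURE = { [E → Y * . f] }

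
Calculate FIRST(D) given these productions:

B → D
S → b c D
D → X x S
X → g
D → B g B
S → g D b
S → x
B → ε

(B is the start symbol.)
FIRST sets of the other non-terminals involved (by the same procedure, iterated to a fixed point):
  FIRST(X) = { 'g' }
  FIRST(B) = { 'g', ε }

From D → X x S:
  - X is a non-terminal: add FIRST(X) \ {ε} = { 'g' }
    X is not nullable, so stop
From D → B g B:
  - B is a non-terminal: add FIRST(B) \ {ε} = { 'g' }
    B is nullable, so continue to the next symbol
  - g is a terminal: add 'g' and stop

Collecting: FIRST(D) = { 'g' }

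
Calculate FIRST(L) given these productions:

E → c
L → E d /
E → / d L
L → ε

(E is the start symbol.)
To compute FIRST(L), examine every production with L on the left-hand side, reading each right-hand side left to right until a non-nullable symbol is reached.

FIRST sets of the other non-terminals involved (by the same procedure, iterated to a fixed point):
  FIRST(E) = { '/', 'c' }

From L → E d /:
  - E is a non-terminal: add FIRST(E) \ {ε} = { '/', 'c' }
    E is not nullable, so stop
From L → ε:
  - ε-production, so ε ∈ FIRST(L)

Collecting: FIRST(L) = { '/', 'c', ε }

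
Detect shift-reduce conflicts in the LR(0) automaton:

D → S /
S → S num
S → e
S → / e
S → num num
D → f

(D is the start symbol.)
A shift-reduce conflict occurs when an LR(0) state has both:
  - a complete (reduce) item [A → α .] (dot at the end), and
  - a shift item [B → β . c γ] (dot before a terminal).

Augment with D' → D and build the canonical LR(0) collection (I0 = CLOSURE({[D' → . D]}), then GOTO on every symbol after a dot until no new states appear). It has 11 states:
  I0: { [D → . S /], [D → . f], [D' → . D], [S → . / e], [S → . S num], [S → . e], [S → . num num] }  — shift
  I1: { [S → / . e] }  — shift
  I2: { [D' → D .] }  — accept
  I3: { [D → S . /], [S → S . num] }  — shift
  I4: { [S → e .] }  — reduce
  I5: { [D → f .] }  — reduce
  I6: { [S → num . num] }  — shift
  I7: { [S → num num .] }  — reduce
  I8: { [D → S / .] }  — reduce
  I9: { [S → S num .] }  — reduce
  I10: { [S → / e .] }  — reduce

No state contains both a complete item and a shift item.

Answer: No shift-reduce conflicts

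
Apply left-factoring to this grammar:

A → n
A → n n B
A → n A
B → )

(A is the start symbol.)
A → n A'
A' → ε
A' → n B
A' → A
B → )

Left-factoring transforms A → αβ₁ | αβ₂ into A → αA' and A' → β₁ | β₂
(α is the longest common prefix among the alternatives). Repeat until
no nonterminal has two alternatives with a common prefix.

Round 1: A has alternatives sharing prefix 'n'. Introduce A': A → n A'
  Add: A' → ε
  Add: A' → n B
  Add: A' → A

No remaining common prefixes — done.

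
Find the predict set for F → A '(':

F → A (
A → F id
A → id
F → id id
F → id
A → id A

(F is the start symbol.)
PREDICT(F → A '(') = (FIRST(RHS) \ {ε}) ∪ (FOLLOW(F) if ε ∈ FIRST(RHS), i.e. RHS ⇒* ε)
FIRST(A) = { 'id' }
FIRST(A '(') = { 'id' }
ε ∉ FIRST(A '('), so FOLLOW(F) is not added.
PREDICT(F → A '(') = { 'id' }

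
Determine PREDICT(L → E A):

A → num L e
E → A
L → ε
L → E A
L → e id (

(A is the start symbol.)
PREDICT(L → E A) = (FIRST(RHS) \ {ε}) ∪ (FOLLOW(L) if ε ∈ FIRST(RHS), i.e. RHS ⇒* ε)
FIRST(E) = { 'num' }
FIRST(E A) = { 'num' }
ε ∉ FIRST(E A), so FOLLOW(L) is not added.
PREDICT(L → E A) = { 'num' }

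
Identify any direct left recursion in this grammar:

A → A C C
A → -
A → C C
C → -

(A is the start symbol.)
Direct left recursion occurs when N → N α for some non-terminal N (the right-hand side begins with the left-hand side itself).

A → A C C: LEFT RECURSIVE (starts with A)
A → -: starts with '-'
A → C C: starts with C
C → -: starts with '-'

The grammar has direct left recursion on: A.

Answer: Yes, A is left-recursive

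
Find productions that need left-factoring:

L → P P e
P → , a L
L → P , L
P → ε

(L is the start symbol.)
Left-factoring is needed when two productions for the same non-terminal
share a common prefix on the right-hand side.

Productions for L:
  L → P P e
  L → P , L
Productions for P:
  P → , a L
  P → ε

Found common prefix 'P' in productions for L

Answer: Yes, L has productions with common prefix 'P'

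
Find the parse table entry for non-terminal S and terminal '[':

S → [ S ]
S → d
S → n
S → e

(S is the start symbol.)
S → [ S ]

To find M[S, '['], we find productions for S where '[' is in the predict set (PREDICT(N → α) = (FIRST(α) \ {ε}) ∪ (FOLLOW(N) if α ⇒* ε)).

S → [ S ]: PREDICT = { '[' }
  '[' is in predict set, so this production goes in M[S, '[']
S → d: PREDICT = { 'd' }
S → n: PREDICT = { 'n' }
S → e: PREDICT = { 'e' }

M[S, '['] = S → [ S ]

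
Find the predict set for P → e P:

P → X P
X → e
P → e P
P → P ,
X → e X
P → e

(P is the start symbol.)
{ 'e' }

PREDICT(P → e P) = (FIRST(RHS) \ {ε}) ∪ (FOLLOW(P) if ε ∈ FIRST(RHS), i.e. RHS ⇒* ε)
FIRST(e P) = { 'e' }
ε ∉ FIRST(e P), so FOLLOW(P) is not added.
PREDICT(P → e P) = { 'e' }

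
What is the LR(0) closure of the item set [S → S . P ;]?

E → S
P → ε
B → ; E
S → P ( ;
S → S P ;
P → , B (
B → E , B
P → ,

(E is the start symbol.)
To compute CLOSURE, for each item [A → α.Bβ] where B is a non-terminal, add [B → .γ] for all productions B → γ; repeat for the newly added items until nothing changes.

Start with: [S → S . P ;]
  [S → S . P ;] has the dot before P: add [P → .], [P → . , B (], [P → . ,]
No further items can be added.

CLOSURE = { [P → . , B (], [P → . ,], [P → .], [S → S . P ;] }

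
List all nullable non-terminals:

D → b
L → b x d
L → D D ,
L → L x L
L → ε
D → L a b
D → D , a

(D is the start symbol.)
A non-terminal is nullable if it can derive ε (the empty string): either it has an ε-production, or it has a production whose right-hand side consists entirely of nullable non-terminals.

ε-productions: L → ε
So L is immediately nullable.
No further non-terminal can be added: every production for the remaining non-terminals contains a terminal or a non-nullable non-terminal.
Nullable = { 'L' }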